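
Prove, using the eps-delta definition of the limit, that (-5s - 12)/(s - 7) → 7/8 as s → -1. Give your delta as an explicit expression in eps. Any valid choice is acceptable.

delta = min(4, (32/47)eps)

Suppose eps > 0. We want delta > 0 with 0 < |s + 1| < delta ⇒ |(-5s - 12)/(s - 7) − (7/8)| < eps.
Combining over a common denominator, (-5s - 12)/(s - 7) − (7/8) = [(-5s - 12)·(-8) − (-7)·(s - 7)] / [(-8)·(s - 7)] = 47(s + 1) / ((-8)(s - 7)).
So |(-5s - 12)/(s - 7) − (7/8)| = 47|s + 1| / (8·|s − 7|).
Restrict delta ≤ 4. Then |s + 1| < 4 gives |s − 7| = |(s + 1) + (-8)| ≥ 8 − 4 = 4.
Hence |(-5s - 12)/(s - 7) − (7/8)| < 47|s + 1|/(8·4) = (47/32)|s + 1|, which is < eps once |s + 1| < (32/47)eps.
Take delta = min(4, (32/47)eps). Then 0 < |s + 1| < delta forces both bounds, so |(-5s - 12)/(s - 7) − (7/8)| < eps.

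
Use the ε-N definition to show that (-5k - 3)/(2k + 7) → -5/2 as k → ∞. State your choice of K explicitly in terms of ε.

Let ε > 0 be given. For k ≥ 1, |(-5k - 3)/(2k + 7) + 5/2| = |29|/(2(2k + 7)) = 29/(2(2k + 7)).
Since 2k + 7 ≥ 2k for k ≥ 1, this is ≤ 29/(2·2k) = (29/4)/k.
So |(-5k - 3)/(2k + 7) + 5/2| < ε whenever k > (29/4)/ε.
Take K = (29/4)/ε. If k > K then |(-5k - 3)/(2k + 7) + 5/2| ≤ (29/4)/k < ε.

K = (29/4)/ε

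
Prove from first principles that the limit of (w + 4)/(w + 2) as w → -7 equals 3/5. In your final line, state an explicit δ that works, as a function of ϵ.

Fix ϵ > 0. We want δ > 0 with 0 < |w + 7| < δ ⇒ |(w + 4)/(w + 2) − (3/5)| < ϵ.
Combining over a common denominator, (w + 4)/(w + 2) − (3/5) = [(w + 4)·(-5) − (-3)·(w + 2)] / [(-5)·(w + 2)] = -2(w + 7) / ((-5)(w + 2)).
So |(w + 4)/(w + 2) − (3/5)| = 2|w + 7| / (5·|w + 2|).
Restrict δ ≤ 5/2. Then |w + 7| < 5/2 gives |w + 2| = |(w + 7) + (-5)| ≥ 5 − 5/2 = 5/2.
Hence |(w + 4)/(w + 2) − (3/5)| < 2|w + 7|/(5·(5/2)) = (4/25)|w + 7|, which is < ϵ once |w + 7| < (25/4)ϵ.
Take δ = min(5/2, (25/4)ϵ). Then 0 < |w + 7| < δ forces both bounds, so |(w + 4)/(w + 2) − (3/5)| < ϵ.

δ = min(5/2, (25/4)ϵ)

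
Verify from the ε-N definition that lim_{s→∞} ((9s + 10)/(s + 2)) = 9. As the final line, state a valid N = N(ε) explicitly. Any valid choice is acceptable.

N = 8/ε

Fix ε > 0. We seek N > 0 such that s > N implies |(9s + 10)/(s + 2) − 9| < ε.
(9s + 10)/(s + 2) − 9 = ((9s + 10) − 9(s + 2)) / ((s + 2)) = -8/((s + 2)).
For s > 0 we have s + 2 > s, so |(9s + 10)/(s + 2) − 9| = 8/((s + 2)) < 8/(s) = 8/s.
Thus |(9s + 10)/(s + 2) − 9| < ε whenever s > 8/ε.
Take N = 8/ε. If s > N then |(9s + 10)/(s + 2) − 9| < 8/s < ε.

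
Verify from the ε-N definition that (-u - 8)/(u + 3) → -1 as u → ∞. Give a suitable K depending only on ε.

K = 5/ε

Let ε > 0 be given. We seek K > 0 such that u > K implies |(-u - 8)/(u + 3) + 1| < ε.
(-u - 8)/(u + 3) + 1 = ((-u - 8) − (-1)(u + 3)) / ((u + 3)) = -5/((u + 3)).
For u > 0 we have u + 3 > u, so |(-u - 8)/(u + 3) + 1| = 5/((u + 3)) < 5/(u) = 5/u.
Thus |(-u - 8)/(u + 3) + 1| < ε whenever u > 5/ε.
Take K = 5/ε. If u > K then |(-u - 8)/(u + 3) + 1| < 5/u < ε.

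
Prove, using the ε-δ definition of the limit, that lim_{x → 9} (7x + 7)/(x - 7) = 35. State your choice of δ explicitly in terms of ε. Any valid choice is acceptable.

δ = min(1, (1/28)ε)

Let ε > 0 be given. We want δ > 0 with 0 < |x − 9| < δ ⇒ |(7x + 7)/(x - 7) − 35| < ε.
Combining over a common denominator, (7x + 7)/(x - 7) − 35 = [(7x + 7)·2 − 70·(x - 7)] / [2·(x - 7)] = -56(x − 9) / (2(x - 7)).
So |(7x + 7)/(x - 7) − 35| = 56|x − 9| / (2·|x − 7|).
Restrict δ ≤ 1. Then |x − 9| < 1 gives |x − 7| = |(x − 9) + 2| ≥ 2 − 1 = 1.
Hence |(7x + 7)/(x - 7) − 35| < 56|x − 9|/(2·1) = 28|x − 9|, which is < ε once |x − 9| < (1/28)ε.
Take δ = min(1, (1/28)ε). Then 0 < |x − 9| < δ forces both bounds, so |(7x + 7)/(x - 7) − 35| < ε.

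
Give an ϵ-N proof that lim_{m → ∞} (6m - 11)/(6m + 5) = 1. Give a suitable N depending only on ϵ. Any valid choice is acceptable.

Let ϵ > 0. For m ≥ 1, |(6m - 11)/(6m + 5) − 1| = |-96|/(6(6m + 5)) = 96/(6(6m + 5)).
Since 6m + 5 ≥ 6m for m ≥ 1, this is ≤ 96/(6·6m) = (8/3)/m.
So |(6m - 11)/(6m + 5) − 1| < ϵ whenever m > (8/3)/ϵ.
Take N = (8/3)/ϵ. If m > N then |(6m - 11)/(6m + 5) − 1| ≤ (8/3)/m < ϵ.

N = (8/3)/ϵ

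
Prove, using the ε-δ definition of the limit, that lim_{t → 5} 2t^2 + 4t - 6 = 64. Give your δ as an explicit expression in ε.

Let ε > 0 be given. We want δ > 0 such that 0 < |t − 5| < δ implies |(2t^2 + 4t - 6) − 64| < ε.
(2t^2 + 4t - 6) − 64 = 2t^2 + 4t - 70 = (t − 5)(2t + 14).
So |(2t^2 + 4t - 6) − 64| = |t − 5|·|2t + 14|.
Require δ ≤ 2. Then |t − 5| < 2 gives |t| < 7, and by the triangle inequality |2t + 14| ≤ 2·7 + 14 = 28.
Hence |(2t^2 + 4t - 6) − 64| ≤ 28|t − 5| < ε provided |t − 5| < ε/28.
Take δ = min(2, ε/28). Then 0 < |t − 5| < δ gives both |t − 5| < 2 and |t − 5| < ε/28, so |(2t^2 + 4t - 6) − 64| < ε.

δ = min(2, ε/28)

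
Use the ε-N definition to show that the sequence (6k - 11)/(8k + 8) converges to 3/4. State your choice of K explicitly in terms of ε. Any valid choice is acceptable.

Let ε > 0 be given. For k ≥ 1, |(6k - 11)/(8k + 8) − (3/4)| = |-136|/(8(8k + 8)) = 136/(8(8k + 8)).
Since 8k + 8 ≥ 8k for k ≥ 1, this is ≤ 136/(8·8k) = (17/8)/k.
So |(6k - 11)/(8k + 8) − (3/4)| < ε whenever k > (17/8)/ε.
Take K = (17/8)/ε. If k > K then |(6k - 11)/(8k + 8) − (3/4)| ≤ (17/8)/k < ε.

K = (17/8)/ε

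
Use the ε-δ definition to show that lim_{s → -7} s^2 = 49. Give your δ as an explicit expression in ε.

Fix ε > 0. We seek δ > 0 with 0 < |s + 7| < δ ⇒ |s^2 − 49| < ε.
Factor: s^2 − 49 = (s + 7)(s - 7), so |s^2 − 49| = |s + 7|·|s - 7|.
Impose δ ≤ 1 so that |s| < 8; then |s - 7| ≤ 15.
Hence |s^2 − 49| ≤ 15|s + 7|, which is < ε once |s + 7| < ε/15.
Take δ = min(1, ε/15). If 0 < |s + 7| < δ then both bounds hold and |s^2 − 49| ≤ 15|s + 7| < 15·(ε/15) = ε.

δ = min(1, ε/15)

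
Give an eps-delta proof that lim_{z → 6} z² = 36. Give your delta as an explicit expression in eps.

Fix eps > 0. We seek delta > 0 with 0 < |z − 6| < delta ⇒ |z² − 36| < eps.
Factor: z² − 36 = (z − 6)(z + 6), so |z² − 36| = |z − 6|·|z + 6|.
Restrict delta ≤ 1. Then |z − 6| < 1 gives |z| < 7, so by the triangle inequality |z + 6| ≤ 7 + 6 = 13.
Hence |z² − 36| ≤ 13|z − 6|, which is < eps once |z − 6| < eps/13.
Take delta = min(1, eps/13). If 0 < |z − 6| < delta then both bounds hold and |z² − 36| ≤ 13|z − 6| < 13·(eps/13) = eps.

delta = min(1, eps/13)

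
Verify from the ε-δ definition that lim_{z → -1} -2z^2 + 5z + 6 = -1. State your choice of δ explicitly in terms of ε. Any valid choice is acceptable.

δ = min(2, ε/13)

Let ε > 0 be given. We want δ > 0 such that 0 < |z + 1| < δ implies |(-2z^2 + 5z + 6) + 1| < ε.
(-2z^2 + 5z + 6) + 1 = -2z^2 + 5z + 7 = (z + 1)(-2z + 7).
So |(-2z^2 + 5z + 6) + 1| = |z + 1|·|-2z + 7|.
Assume first that |z + 1| < 2, so |z| < 3. Then |-2z + 7| ≤ 2·3 + 7 = 13.
Hence |(-2z^2 + 5z + 6) + 1| ≤ 13|z + 1| < ε provided |z + 1| < ε/13.
Take δ = min(2, ε/13). Then 0 < |z + 1| < δ gives both |z + 1| < 2 and |z + 1| < ε/13, so |(-2z^2 + 5z + 6) + 1| < ε.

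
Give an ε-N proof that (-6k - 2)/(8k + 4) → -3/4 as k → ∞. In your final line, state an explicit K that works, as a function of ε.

Let ε > 0 be given. For k ≥ 1, |(-6k - 2)/(8k + 4) + 3/4| = |8|/(8(8k + 4)) = 8/(8(8k + 4)).
Since 8k + 4 ≥ 8k for k ≥ 1, this is ≤ 8/(8·8k) = (1/8)/k.
So |(-6k - 2)/(8k + 4) + 3/4| < ε whenever k > (1/8)/ε.
Take K = (1/8)/ε. If k > K then |(-6k - 2)/(8k + 4) + 3/4| ≤ (1/8)/k < ε.

K = (1/8)/ε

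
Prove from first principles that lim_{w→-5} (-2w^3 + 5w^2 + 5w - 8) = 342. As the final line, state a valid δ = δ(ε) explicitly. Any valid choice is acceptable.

Fix ε > 0. We want δ > 0 such that 0 < |w + 5| < δ implies |(-2w^3 + 5w^2 + 5w - 8) − 342| < ε.
(-2w^3 + 5w^2 + 5w - 8) − 342 = -2w^3 + 5w^2 + 5w - 350 = (w + 5)(-2w^2 + 15w - 70).
So |(-2w^3 + 5w^2 + 5w - 8) − 342| = |w + 5|·|-2w^2 + 15w - 70|.
Require δ ≤ 1. Then |w + 5| < 1 gives |w| < 6, and by the triangle inequality |-2w^2 + 15w - 70| ≤ 2·6^2 + 15·6 + 70 = 232.
Hence |(-2w^3 + 5w^2 + 5w - 8) − 342| ≤ 232|w + 5| < ε provided |w + 5| < ε/232.
Take δ = min(1, ε/232). Then 0 < |w + 5| < δ gives both |w + 5| < 1 and |w + 5| < ε/232, so |(-2w^3 + 5w^2 + 5w - 8) − 342| < ε.

δ = min(1, ε/232)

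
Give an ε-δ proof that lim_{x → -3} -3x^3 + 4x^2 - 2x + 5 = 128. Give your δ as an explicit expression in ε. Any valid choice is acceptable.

Suppose ε > 0. We want δ > 0 such that 0 < |x + 3| < δ implies |(-3x^3 + 4x^2 - 2x + 5) − 128| < ε.
(-3x^3 + 4x^2 - 2x + 5) − 128 = -3x^3 + 4x^2 - 2x - 123 = (x + 3)(-3x^2 + 13x - 41).
So |(-3x^3 + 4x^2 - 2x + 5) − 128| = |x + 3|·|-3x^2 + 13x - 41|.
Require δ ≤ 2. Then |x + 3| < 2 gives |x| < 5, and by the triangle inequality |-3x^2 + 13x - 41| ≤ 3·5^2 + 13·5 + 41 = 181.
Hence |(-3x^3 + 4x^2 - 2x + 5) − 128| ≤ 181|x + 3| < ε provided |x + 3| < ε/181.
Take δ = min(2, ε/181). Then 0 < |x + 3| < δ gives both |x + 3| < 2 and |x + 3| < ε/181, so |(-3x^3 + 4x^2 - 2x + 5) − 128| < ε.

δ = min(2, ε/181)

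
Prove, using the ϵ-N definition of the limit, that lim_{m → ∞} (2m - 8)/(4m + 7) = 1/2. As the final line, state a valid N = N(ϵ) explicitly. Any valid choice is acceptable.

N = (23/8)/ϵ

Let ϵ > 0 be given. For m ≥ 1, |(2m - 8)/(4m + 7) − (1/2)| = |-46|/(4(4m + 7)) = 46/(4(4m + 7)).
Since 4m + 7 ≥ 4m for m ≥ 1, this is ≤ 46/(4·4m) = (23/8)/m.
So |(2m - 8)/(4m + 7) − (1/2)| < ϵ whenever m > (23/8)/ϵ.
Take N = (23/8)/ϵ. If m > N then |(2m - 8)/(4m + 7) − (1/2)| ≤ (23/8)/m < ϵ.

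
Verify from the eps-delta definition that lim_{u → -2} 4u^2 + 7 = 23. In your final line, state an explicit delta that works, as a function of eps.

delta = min(1, eps/20)

Suppose eps > 0. We want delta > 0 such that 0 < |u + 2| < delta implies |(4u^2 + 7) − 23| < eps.
(4u^2 + 7) − 23 = 4u^2 - 16 = (u + 2)(4u - 8).
So |(4u^2 + 7) − 23| = |u + 2|·|4u - 8|.
Assume first that |u + 2| < 1, so |u| < 3. Then |4u - 8| ≤ 4·3 + 8 = 20.
Hence |(4u^2 + 7) − 23| ≤ 20|u + 2| < eps provided |u + 2| < eps/20.
Choosing delta = min(1, eps/20) ensures both conditions, hence |(4u^2 + 7) − 23| < eps.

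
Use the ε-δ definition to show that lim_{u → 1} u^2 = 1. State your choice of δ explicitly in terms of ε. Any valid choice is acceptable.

Fix ε > 0. We seek δ > 0 with 0 < |u − 1| < δ ⇒ |u^2 − 1| < ε.
Factor: u^2 − 1 = (u − 1)(u + 1), so |u^2 − 1| = |u − 1|·|u + 1|.
Impose δ ≤ 1 so that |u| < 2; then |u + 1| ≤ 3.
Hence |u^2 − 1| ≤ 3|u − 1|, which is < ε once |u − 1| < ε/3.
Take δ = min(1, ε/3). If 0 < |u − 1| < δ then both bounds hold and |u^2 − 1| ≤ 3|u − 1| < 3·(ε/3) = ε.

δ = min(1, ε/3)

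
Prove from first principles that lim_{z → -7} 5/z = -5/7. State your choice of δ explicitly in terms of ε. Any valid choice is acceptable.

δ = min(7/2, (49/10)ε)

Suppose ε > 0. We seek δ > 0 such that 0 < |z + 7| < δ implies |5/z + 5/7| < ε.
|5/z + 5/7| = 5·|-7 − z|/(7·|z|) = 5|z + 7|/(7|z|).
Require δ ≤ 7/2 so that |z| > 7 − 7/2 = 7/2, hence 7|z| > 49/2.
Then |5/z + 5/7| < 5|z + 7|/(49/2), which is < ε when |z + 7| < (49/10)ε.
Take δ = min(7/2, (49/10)ε). Then 0 < |z + 7| < δ gives both |z + 7| < 7/2 and |z + 7| < (49/10)ε, so |5/z + 5/7| < ε.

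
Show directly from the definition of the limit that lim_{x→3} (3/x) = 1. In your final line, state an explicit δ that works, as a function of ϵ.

δ = min(3/2, (3/2)ϵ)

Let ϵ > 0. We seek δ > 0 such that 0 < |x − 3| < δ implies |3/x − 1| < ϵ.
|3/x − 1| = 3·|3 − x|/(3·|x|) = 3|x − 3|/(3|x|).
Require δ ≤ 3/2 so that |x| > 3 − 3/2 = 3/2, hence 3|x| > 9/2.
Then |3/x − 1| < 3|x − 3|/(9/2), which is < ϵ when |x − 3| < (3/2)ϵ.
Take δ = min(3/2, (3/2)ϵ). Then 0 < |x − 3| < δ gives both |x − 3| < 3/2 and |x − 3| < (3/2)ϵ, so |3/x − 1| < ϵ.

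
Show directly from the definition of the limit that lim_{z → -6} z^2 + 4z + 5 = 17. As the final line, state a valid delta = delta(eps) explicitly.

delta = min(1, eps/9)

Let eps > 0. We want delta > 0 such that 0 < |z + 6| < delta implies |(z^2 + 4z + 5) − 17| < eps.
(z^2 + 4z + 5) − 17 = z^2 + 4z - 12 = (z + 6)(z - 2).
So |(z^2 + 4z + 5) − 17| = |z + 6|·|z - 2|.
Require delta ≤ 1. Then |z + 6| < 1 gives |z| < 7, and by the triangle inequality |z - 2| ≤ 7 + 2 = 9.
Hence |(z^2 + 4z + 5) − 17| ≤ 9|z + 6| < eps provided |z + 6| < eps/9.
Choosing delta = min(1, eps/9) ensures both conditions, hence |(z^2 + 4z + 5) − 17| < eps.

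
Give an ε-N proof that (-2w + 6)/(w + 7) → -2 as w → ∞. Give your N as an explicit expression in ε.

Fix ε > 0. We seek N > 0 such that w > N implies |(-2w + 6)/(w + 7) + 2| < ε.
(-2w + 6)/(w + 7) + 2 = ((-2w + 6) − (-2)(w + 7)) / ((w + 7)) = 20/((w + 7)).
For w > 0 we have w + 7 > w, so |(-2w + 6)/(w + 7) + 2| = 20/((w + 7)) < 20/(w) = 20/w.
Thus |(-2w + 6)/(w + 7) + 2| < ε whenever w > 20/ε.
Take N = 20/ε. If w > N then |(-2w + 6)/(w + 7) + 2| < 20/w < ε.

N = 20/ε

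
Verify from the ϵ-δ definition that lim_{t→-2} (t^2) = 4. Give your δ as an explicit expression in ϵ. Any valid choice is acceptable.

δ = min(2, ϵ/6)

Fix ϵ > 0. We seek δ > 0 with 0 < |t + 2| < δ ⇒ |t^2 − 4| < ϵ.
Factor: t^2 − 4 = (t + 2)(t - 2), so |t^2 − 4| = |t + 2|·|t - 2|.
Restrict δ ≤ 2. Then |t + 2| < 2 gives |t| < 4, so by the triangle inequality |t - 2| ≤ 4 + 2 = 6.
Hence |t^2 − 4| ≤ 6|t + 2|, which is < ϵ once |t + 2| < ϵ/6.
Take δ = min(2, ϵ/6). If 0 < |t + 2| < δ then both bounds hold and |t^2 − 4| ≤ 6|t + 2| < 6·(ϵ/6) = ϵ.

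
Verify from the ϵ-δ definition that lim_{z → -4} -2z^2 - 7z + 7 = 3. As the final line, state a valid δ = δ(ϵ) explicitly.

δ = min(1, ϵ/11)

Let ϵ > 0 be given. We want δ > 0 such that 0 < |z + 4| < δ implies |(-2z^2 - 7z + 7) − 3| < ϵ.
(-2z^2 - 7z + 7) − 3 = -2z^2 - 7z + 4 = (z + 4)(-2z + 1).
So |(-2z^2 - 7z + 7) − 3| = |z + 4|·|-2z + 1|.
Assume first that |z + 4| < 1, so |z| < 5. Then |-2z + 1| ≤ 2·5 + 1 = 11.
Hence |(-2z^2 - 7z + 7) − 3| ≤ 11|z + 4| < ϵ provided |z + 4| < ϵ/11.
Choosing δ = min(1, ϵ/11) ensures both conditions, hence |(-2z^2 - 7z + 7) − 3| < ϵ.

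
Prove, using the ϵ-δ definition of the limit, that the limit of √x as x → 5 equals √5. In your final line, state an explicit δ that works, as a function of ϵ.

Fix ϵ > 0. We want δ > 0 such that 0 < |x − 5| < δ implies |√x − √5| < ϵ.
Rationalise: √x − √5 = (x − 5)/(√x + √5), so |√x − √5| = |x − 5|/(√x + √5).
Restrict δ ≤ 5 so that |x − 5| < 5 forces x > 0, and then √x + √5 > √5.
Hence |√x − √5| < |x − 5|/√5, which is < ϵ once |x − 5| < √5·ϵ.
Take δ = min(5, √5·ϵ). If 0 < |x − 5| < δ then x > 0 and |√x − √5| < |x − 5|/√5 < ϵ.

δ = min(5, √5·ϵ)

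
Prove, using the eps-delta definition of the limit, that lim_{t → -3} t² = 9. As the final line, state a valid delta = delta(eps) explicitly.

delta = min(1, eps/7)

Let eps > 0 be given. We seek delta > 0 with 0 < |t + 3| < delta ⇒ |t² − 9| < eps.
Factor: t² − 9 = (t + 3)(t - 3), so |t² − 9| = |t + 3|·|t - 3|.
Restrict delta ≤ 1. Then |t + 3| < 1 gives |t| < 4, so by the triangle inequality |t - 3| ≤ 4 + 3 = 7.
Hence |t² − 9| ≤ 7|t + 3|, which is < eps once |t + 3| < eps/7.
Take delta = min(1, eps/7). If 0 < |t + 3| < delta then both bounds hold and |t² − 9| ≤ 7|t + 3| < 7·(eps/7) = eps.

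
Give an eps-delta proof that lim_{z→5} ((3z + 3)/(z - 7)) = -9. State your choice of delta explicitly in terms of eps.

Let eps > 0. We want delta > 0 with 0 < |z − 5| < delta ⇒ |(3z + 3)/(z - 7) + 9| < eps.
Combining over a common denominator, (3z + 3)/(z - 7) + 9 = [(3z + 3)·(-2) − 18·(z - 7)] / [(-2)·(z - 7)] = -24(z − 5) / ((-2)(z - 7)).
So |(3z + 3)/(z - 7) + 9| = 24|z − 5| / (2·|z − 7|).
Require delta ≤ 1, so |z − 7| ≥ |-2| − |z − 5| > 2 − 1 = 1.
Hence |(3z + 3)/(z - 7) + 9| < 24|z − 5|/(2·1) = 12|z − 5|, which is < eps once |z − 5| < (1/12)eps.
Take delta = min(1, (1/12)eps). Then 0 < |z − 5| < delta forces both bounds, so |(3z + 3)/(z - 7) + 9| < eps.

delta = min(1, (1/12)eps)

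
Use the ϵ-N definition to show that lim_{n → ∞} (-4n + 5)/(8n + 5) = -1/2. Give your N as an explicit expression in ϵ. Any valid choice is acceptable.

Let ϵ > 0. For n ≥ 1, |(-4n + 5)/(8n + 5) + 1/2| = |60|/(8(8n + 5)) = 60/(8(8n + 5)).
Since 8n + 5 ≥ 8n for n ≥ 1, this is ≤ 60/(8·8n) = (15/16)/n.
So |(-4n + 5)/(8n + 5) + 1/2| < ϵ whenever n > (15/16)/ϵ.
Take N = (15/16)/ϵ. If n > N then |(-4n + 5)/(8n + 5) + 1/2| ≤ (15/16)/n < ϵ.

N = (15/16)/ϵ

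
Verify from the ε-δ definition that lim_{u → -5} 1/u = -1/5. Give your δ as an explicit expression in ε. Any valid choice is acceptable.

δ = min(5/2, (25/2)ε)

Let ε > 0 be given. We seek δ > 0 such that 0 < |u + 5| < δ implies |1/u + 1/5| < ε.
|1/u + 1/5| = |-5 − u|/(5·|u|) = |u + 5|/(5|u|).
Restrict δ ≤ 5/2. Then |u + 5| < 5/2 gives |u| > 5/2, so 5|u| > 25/2.
Then |1/u + 1/5| < |u + 5|/(25/2), which is < ε when |u + 5| < (25/2)ε.
Take δ = min(5/2, (25/2)ε). Then 0 < |u + 5| < δ gives both |u + 5| < 5/2 and |u + 5| < (25/2)ε, so |1/u + 1/5| < ε.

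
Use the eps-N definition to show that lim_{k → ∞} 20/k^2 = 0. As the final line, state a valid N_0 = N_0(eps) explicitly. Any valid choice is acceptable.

Let eps > 0. For k ≥ 1, |20/k^2 − 0| = 20/k^2.
20/k^2 < eps ⇔ k^2 > 20/eps ⇔ k > (20/eps)^{1/2}.
Take N_0 = (20/eps)^{1/2}. Then k > N_0 implies 20/k^2 < eps.

N_0 = (20/eps)^{1/2}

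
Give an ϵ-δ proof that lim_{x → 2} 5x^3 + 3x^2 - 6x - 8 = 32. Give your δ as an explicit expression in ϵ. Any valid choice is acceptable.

Let ϵ > 0. We want δ > 0 such that 0 < |x − 2| < δ implies |(5x^3 + 3x^2 - 6x - 8) − 32| < ϵ.
(5x^3 + 3x^2 - 6x - 8) − 32 = 5x^3 + 3x^2 - 6x - 40 = (x − 2)(5x^2 + 13x + 20).
So |(5x^3 + 3x^2 - 6x - 8) − 32| = |x − 2|·|5x^2 + 13x + 20|.
Assume first that |x − 2| < 1, so |x| < 3. Then |5x^2 + 13x + 20| ≤ 5·3^2 + 13·3 + 20 = 104.
Hence |(5x^3 + 3x^2 - 6x - 8) − 32| ≤ 104|x − 2| < ϵ provided |x − 2| < ϵ/104.
Take δ = min(1, ϵ/104). Then 0 < |x − 2| < δ gives both |x − 2| < 1 and |x − 2| < ϵ/104, so |(5x^3 + 3x^2 - 6x - 8) − 32| < ϵ.

δ = min(1, ϵ/104)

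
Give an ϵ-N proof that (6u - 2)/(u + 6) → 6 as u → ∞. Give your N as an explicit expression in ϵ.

N = 38/ϵ

Let ϵ > 0 be given. We seek N > 0 such that u > N implies |(6u - 2)/(u + 6) − 6| < ϵ.
(6u - 2)/(u + 6) − 6 = ((6u - 2) − 6(u + 6)) / ((u + 6)) = -38/((u + 6)).
For u > 0 we have u + 6 > u, so |(6u - 2)/(u + 6) − 6| = 38/((u + 6)) < 38/(u) = 38/u.
Thus |(6u - 2)/(u + 6) − 6| < ϵ whenever u > 38/ϵ.
Take N = 38/ϵ. If u > N then |(6u - 2)/(u + 6) − 6| < 38/u < ϵ.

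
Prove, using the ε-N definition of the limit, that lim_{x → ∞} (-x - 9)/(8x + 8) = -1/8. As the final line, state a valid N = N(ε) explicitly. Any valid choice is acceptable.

Suppose ε > 0. We seek N > 0 such that x > N implies |(-x - 9)/(8x + 8) + 1/8| < ε.
(-x - 9)/(8x + 8) + 1/8 = (8(-x - 9) − (-1)(8x + 8)) / (8(8x + 8)) = -64/(8(8x + 8)).
For x > 0 we have 8x + 8 > 8x, so |(-x - 9)/(8x + 8) + 1/8| = 64/(8(8x + 8)) < 64/(8·8x) = 1/x.
Thus |(-x - 9)/(8x + 8) + 1/8| < ε whenever x > 1/ε.
Take N = 1/ε. If x > N then |(-x - 9)/(8x + 8) + 1/8| < 1/x < ε.

N = 1/ε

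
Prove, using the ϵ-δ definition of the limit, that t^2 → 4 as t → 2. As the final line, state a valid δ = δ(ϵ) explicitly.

Let ϵ > 0 be given. We seek δ > 0 with 0 < |t − 2| < δ ⇒ |t^2 − 4| < ϵ.
Factor: t^2 − 4 = (t − 2)(t + 2), so |t^2 − 4| = |t − 2|·|t + 2|.
Restrict δ ≤ 2. Then |t − 2| < 2 gives |t| < 4, so by the triangle inequality |t + 2| ≤ 4 + 2 = 6.
Hence |t^2 − 4| ≤ 6|t − 2|, which is < ϵ once |t − 2| < ϵ/6.
Take δ = min(2, ϵ/6). If 0 < |t − 2| < δ then both bounds hold and |t^2 − 4| ≤ 6|t − 2| < 6·(ϵ/6) = ϵ.

δ = min(2, ϵ/6)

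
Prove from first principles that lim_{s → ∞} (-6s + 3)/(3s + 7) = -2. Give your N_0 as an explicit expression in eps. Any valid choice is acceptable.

Fix eps > 0. We seek N_0 > 0 such that s > N_0 implies |(-6s + 3)/(3s + 7) + 2| < eps.
(-6s + 3)/(3s + 7) + 2 = (3(-6s + 3) − (-6)(3s + 7)) / (3(3s + 7)) = 51/(3(3s + 7)).
For s > 0 we have 3s + 7 > 3s, so |(-6s + 3)/(3s + 7) + 2| = 51/(3(3s + 7)) < 51/(3·3s) = (17/3)/s.
Thus |(-6s + 3)/(3s + 7) + 2| < eps whenever s > (17/3)/eps.
Take N_0 = (17/3)/eps. If s > N_0 then |(-6s + 3)/(3s + 7) + 2| < (17/3)/s < eps.

N_0 = (17/3)/eps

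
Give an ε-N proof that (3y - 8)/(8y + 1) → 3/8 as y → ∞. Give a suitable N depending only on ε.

N = (67/64)/ε

Let ε > 0. We seek N > 0 such that y > N implies |(3y - 8)/(8y + 1) − (3/8)| < ε.
(3y - 8)/(8y + 1) − (3/8) = (8(3y - 8) − 3(8y + 1)) / (8(8y + 1)) = -67/(8(8y + 1)).
For y > 0 we have 8y + 1 > 8y, so |(3y - 8)/(8y + 1) − (3/8)| = 67/(8(8y + 1)) < 67/(8·8y) = (67/64)/y.
Thus |(3y - 8)/(8y + 1) − (3/8)| < ε whenever y > (67/64)/ε.
Take N = (67/64)/ε. If y > N then |(3y - 8)/(8y + 1) − (3/8)| < (67/64)/y < ε.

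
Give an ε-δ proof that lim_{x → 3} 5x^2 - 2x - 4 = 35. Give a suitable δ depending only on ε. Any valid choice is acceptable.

δ = min(2, ε/38)

Let ε > 0. We want δ > 0 such that 0 < |x − 3| < δ implies |(5x^2 - 2x - 4) − 35| < ε.
(5x^2 - 2x - 4) − 35 = 5x^2 - 2x - 39 = (x − 3)(5x + 13).
So |(5x^2 - 2x - 4) − 35| = |x − 3|·|5x + 13|.
Assume first that |x − 3| < 2, so |x| < 5. Then |5x + 13| ≤ 5·5 + 13 = 38.
Hence |(5x^2 - 2x - 4) − 35| ≤ 38|x − 3| < ε provided |x − 3| < ε/38.
Choosing δ = min(2, ε/38) ensures both conditions, hence |(5x^2 - 2x - 4) − 35| < ε.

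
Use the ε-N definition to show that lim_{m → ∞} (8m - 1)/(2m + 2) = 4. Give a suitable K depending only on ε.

Suppose ε > 0. For m ≥ 1, |(8m - 1)/(2m + 2) − 4| = |-18|/(2(2m + 2)) = 18/(2(2m + 2)).
Since 2m + 2 ≥ 2m for m ≥ 1, this is ≤ 18/(2·2m) = (9/2)/m.
So |(8m - 1)/(2m + 2) − 4| < ε whenever m > (9/2)/ε.
Take K = (9/2)/ε. If m > K then |(8m - 1)/(2m + 2) − 4| ≤ (9/2)/m < ε.

K = (9/2)/ε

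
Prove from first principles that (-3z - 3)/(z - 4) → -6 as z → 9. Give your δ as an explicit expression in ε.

δ = min(5/2, (5/6)ε)

Fix ε > 0. We want δ > 0 with 0 < |z − 9| < δ ⇒ |(-3z - 3)/(z - 4) + 6| < ε.
Combining over a common denominator, (-3z - 3)/(z - 4) + 6 = [(-3z - 3)·5 − (-30)·(z - 4)] / [5·(z - 4)] = 15(z − 9) / (5(z - 4)).
So |(-3z - 3)/(z - 4) + 6| = 15|z − 9| / (5·|z − 4|).
Require δ ≤ 5/2, so |z − 4| ≥ |5| − |z − 9| > 5 − 5/2 = 5/2.
Hence |(-3z - 3)/(z - 4) + 6| < 15|z − 9|/(5·(5/2)) = (6/5)|z − 9|, which is < ε once |z − 9| < (5/6)ε.
Take δ = min(5/2, (5/6)ε). Then 0 < |z − 9| < δ forces both bounds, so |(-3z - 3)/(z - 4) + 6| < ε.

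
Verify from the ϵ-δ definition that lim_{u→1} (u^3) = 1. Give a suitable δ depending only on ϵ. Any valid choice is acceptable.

Let ϵ > 0 be given. We seek δ > 0 with 0 < |u − 1| < δ ⇒ |u^3 − 1| < ϵ.
Factor: u^3 − 1 = (u − 1)(u^2 + u + 1), so |u^3 − 1| = |u − 1|·|u^2 + u + 1|.
Impose δ ≤ 2 so that |u| < 3; then |u^2 + u + 1| ≤ 13.
Hence |u^3 − 1| ≤ 13|u − 1|, which is < ϵ once |u − 1| < ϵ/13.
Take δ = min(2, ϵ/13). If 0 < |u − 1| < δ then both bounds hold and |u^3 − 1| ≤ 13|u − 1| < 13·(ϵ/13) = ϵ.

δ = min(2, ϵ/13)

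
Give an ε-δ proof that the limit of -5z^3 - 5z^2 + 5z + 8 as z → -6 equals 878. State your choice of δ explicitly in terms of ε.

Let ε > 0 be given. We want δ > 0 such that 0 < |z + 6| < δ implies |(-5z^3 - 5z^2 + 5z + 8) − 878| < ε.
(-5z^3 - 5z^2 + 5z + 8) − 878 = -5z^3 - 5z^2 + 5z - 870 = (z + 6)(-5z^2 + 25z - 145).
So |(-5z^3 - 5z^2 + 5z + 8) − 878| = |z + 6|·|-5z^2 + 25z - 145|.
Require δ ≤ 2. Then |z + 6| < 2 gives |z| < 8, and by the triangle inequality |-5z^2 + 25z - 145| ≤ 5·8^2 + 25·8 + 145 = 665.
Hence |(-5z^3 - 5z^2 + 5z + 8) − 878| ≤ 665|z + 6| < ε provided |z + 6| < ε/665.
Choosing δ = min(2, ε/665) ensures both conditions, hence |(-5z^3 - 5z^2 + 5z + 8) − 878| < ε.

δ = min(2, ε/665)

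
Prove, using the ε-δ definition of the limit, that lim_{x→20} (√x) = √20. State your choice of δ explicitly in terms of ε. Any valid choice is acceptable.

δ = min(20, √20·ε)

Let ε > 0 be given. We want δ > 0 such that 0 < |x − 20| < δ implies |√x − √20| < ε.
Multiplying by the conjugate, |√x − √20| = |x − 20|/(√x + √20).
Restrict δ ≤ 20 so that |x − 20| < 20 forces x > 0, and then √x + √20 > √20.
Hence |√x − √20| < |x − 20|/√20, which is < ε once |x − 20| < √20·ε.
Take δ = min(20, √20·ε). If 0 < |x − 20| < δ then x > 0 and |√x − √20| < |x − 20|/√20 < ε.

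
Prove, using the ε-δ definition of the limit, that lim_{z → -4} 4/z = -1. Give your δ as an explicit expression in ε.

Fix ε > 0. We seek δ > 0 such that 0 < |z + 4| < δ implies |4/z + 1| < ε.
|4/z + 1| = 4·|-4 − z|/(4·|z|) = 4|z + 4|/(4|z|).
Require δ ≤ 2 so that |z| > 4 − 2 = 2, hence 4|z| > 8.
Then |4/z + 1| < 4|z + 4|/8, which is < ε when |z + 4| < 2ε.
Take δ = min(2, 2ε). Then 0 < |z + 4| < δ gives both |z + 4| < 2 and |z + 4| < 2ε, so |4/z + 1| < ε.

δ = min(2, 2ε)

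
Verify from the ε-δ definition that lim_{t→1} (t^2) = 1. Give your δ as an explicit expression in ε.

δ = min(2, ε/4)

Fix ε > 0. We seek δ > 0 with 0 < |t − 1| < δ ⇒ |t^2 − 1| < ε.
Factor: t^2 − 1 = (t − 1)(t + 1), so |t^2 − 1| = |t − 1|·|t + 1|.
Restrict δ ≤ 2. Then |t − 1| < 2 gives |t| < 3, so by the triangle inequality |t + 1| ≤ 3 + 1 = 4.
Hence |t^2 − 1| ≤ 4|t − 1|, which is < ε once |t − 1| < ε/4.
Take δ = min(2, ε/4). If 0 < |t − 1| < δ then both bounds hold and |t^2 − 1| ≤ 4|t − 1| < 4·(ε/4) = ε.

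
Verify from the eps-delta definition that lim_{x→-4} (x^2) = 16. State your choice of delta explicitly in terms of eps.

Let eps > 0. We seek delta > 0 with 0 < |x + 4| < delta ⇒ |x^2 − 16| < eps.
Factor: x^2 − 16 = (x + 4)(x - 4), so |x^2 − 16| = |x + 4|·|x - 4|.
Impose delta ≤ 1 so that |x| < 5; then |x - 4| ≤ 9.
Hence |x^2 − 16| ≤ 9|x + 4|, which is < eps once |x + 4| < eps/9.
Take delta = min(1, eps/9). If 0 < |x + 4| < delta then both bounds hold and |x^2 − 16| ≤ 9|x + 4| < 9·(eps/9) = eps.

delta = min(1, eps/9)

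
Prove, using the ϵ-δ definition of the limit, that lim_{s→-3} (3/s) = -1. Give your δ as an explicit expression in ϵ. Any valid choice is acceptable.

δ = min(3/2, (3/2)ϵ)

Fix ϵ > 0. We seek δ > 0 such that 0 < |s + 3| < δ implies |3/s + 1| < ϵ.
|3/s + 1| = 3·|-3 − s|/(3·|s|) = 3|s + 3|/(3|s|).
Restrict δ ≤ 3/2. Then |s + 3| < 3/2 gives |s| > 3/2, so 3|s| > 9/2.
Then |3/s + 1| < 3|s + 3|/(9/2), which is < ϵ when |s + 3| < (3/2)ϵ.
Take δ = min(3/2, (3/2)ϵ). Then 0 < |s + 3| < δ gives both |s + 3| < 3/2 and |s + 3| < (3/2)ϵ, so |3/s + 1| < ϵ.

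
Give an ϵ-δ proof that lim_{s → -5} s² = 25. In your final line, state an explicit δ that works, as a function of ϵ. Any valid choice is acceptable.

Let ϵ > 0 be given. We seek δ > 0 with 0 < |s + 5| < δ ⇒ |s² − 25| < ϵ.
Factor: s² − 25 = (s + 5)(s - 5), so |s² − 25| = |s + 5|·|s - 5|.
Impose δ ≤ 1 so that |s| < 6; then |s - 5| ≤ 11.
Hence |s² − 25| ≤ 11|s + 5|, which is < ϵ once |s + 5| < ϵ/11.
Take δ = min(1, ϵ/11). If 0 < |s + 5| < δ then both bounds hold and |s² − 25| ≤ 11|s + 5| < 11·(ϵ/11) = ϵ.

δ = min(1, ϵ/11)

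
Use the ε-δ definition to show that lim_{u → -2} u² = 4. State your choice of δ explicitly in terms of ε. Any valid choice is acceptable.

δ = min(2, ε/6)

Let ε > 0 be given. We seek δ > 0 with 0 < |u + 2| < δ ⇒ |u² − 4| < ε.
Factor: u² − 4 = (u + 2)(u - 2), so |u² − 4| = |u + 2|·|u - 2|.
Restrict δ ≤ 2. Then |u + 2| < 2 gives |u| < 4, so by the triangle inequality |u - 2| ≤ 4 + 2 = 6.
Hence |u² − 4| ≤ 6|u + 2|, which is < ε once |u + 2| < ε/6.
Take δ = min(2, ε/6). If 0 < |u + 2| < δ then both bounds hold and |u² − 4| ≤ 6|u + 2| < 6·(ε/6) = ε.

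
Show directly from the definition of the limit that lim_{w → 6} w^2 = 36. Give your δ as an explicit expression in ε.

δ = min(2, ε/14)

Let ε > 0. We seek δ > 0 with 0 < |w − 6| < δ ⇒ |w^2 − 36| < ε.
Factor: w^2 − 36 = (w − 6)(w + 6), so |w^2 − 36| = |w − 6|·|w + 6|.
Restrict δ ≤ 2. Then |w − 6| < 2 gives |w| < 8, so by the triangle inequality |w + 6| ≤ 8 + 6 = 14.
Hence |w^2 − 36| ≤ 14|w − 6|, which is < ε once |w − 6| < ε/14.
Take δ = min(2, ε/14). If 0 < |w − 6| < δ then both bounds hold and |w^2 − 36| ≤ 14|w − 6| < 14·(ε/14) = ε.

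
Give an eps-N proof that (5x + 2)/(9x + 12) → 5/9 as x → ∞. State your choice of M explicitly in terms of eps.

Suppose eps > 0. We seek M > 0 such that x > M implies |(5x + 2)/(9x + 12) − (5/9)| < eps.
(5x + 2)/(9x + 12) − (5/9) = (9(5x + 2) − 5(9x + 12)) / (9(9x + 12)) = -42/(9(9x + 12)).
For x > 0 we have 9x + 12 > 9x, so |(5x + 2)/(9x + 12) − (5/9)| = 42/(9(9x + 12)) < 42/(9·9x) = (14/27)/x.
Thus |(5x + 2)/(9x + 12) − (5/9)| < eps whenever x > (14/27)/eps.
Take M = (14/27)/eps. If x > M then |(5x + 2)/(9x + 12) − (5/9)| < (14/27)/x < eps.

M = (14/27)/eps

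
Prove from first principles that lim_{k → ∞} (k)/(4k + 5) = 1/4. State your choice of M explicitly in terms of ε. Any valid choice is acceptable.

M = (5/16)/ε

Let ε > 0 be given. For k ≥ 1, |(k)/(4k + 5) − (1/4)| = |-5|/(4(4k + 5)) = 5/(4(4k + 5)).
Since 4k + 5 ≥ 4k for k ≥ 1, this is ≤ 5/(4·4k) = (5/16)/k.
So |(k)/(4k + 5) − (1/4)| < ε whenever k > (5/16)/ε.
Take M = (5/16)/ε. If k > M then |(k)/(4k + 5) − (1/4)| ≤ (5/16)/k < ε.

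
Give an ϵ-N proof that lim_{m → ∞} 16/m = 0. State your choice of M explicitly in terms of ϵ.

M = 16/ϵ

Suppose ϵ > 0. For m ≥ 1, |16/m − 0| = 16/(m) ≤ 16/m.
We need 16/m < ϵ, i.e. m > 16/ϵ.
Take M = 16/ϵ. If m > M then |16/m| ≤ 16/m < ϵ.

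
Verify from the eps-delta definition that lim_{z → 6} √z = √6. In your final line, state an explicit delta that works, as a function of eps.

Let eps > 0 be given. We want delta > 0 such that 0 < |z − 6| < delta implies |√z − √6| < eps.
Rationalise: √z − √6 = (z − 6)/(√z + √6), so |√z − √6| = |z − 6|/(√z + √6).
Restrict delta ≤ 6 so that |z − 6| < 6 forces z > 0, and then √z + √6 > √6.
Hence |√z − √6| < |z − 6|/√6, which is < eps once |z − 6| < √6·eps.
Take delta = min(6, √6·eps). If 0 < |z − 6| < delta then z > 0 and |√z − √6| < |z − 6|/√6 < eps.

delta = min(6, √6·eps)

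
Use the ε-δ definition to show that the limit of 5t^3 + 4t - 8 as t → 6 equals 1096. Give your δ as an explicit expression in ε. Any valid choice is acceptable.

Fix ε > 0. We want δ > 0 such that 0 < |t − 6| < δ implies |(5t^3 + 4t - 8) − 1096| < ε.
(5t^3 + 4t - 8) − 1096 = 5t^3 + 4t - 1104 = (t − 6)(5t^2 + 30t + 184).
So |(5t^3 + 4t - 8) − 1096| = |t − 6|·|5t^2 + 30t + 184|.
Assume first that |t − 6| < 1, so |t| < 7. Then |5t^2 + 30t + 184| ≤ 5·7^2 + 30·7 + 184 = 639.
Hence |(5t^3 + 4t - 8) − 1096| ≤ 639|t − 6| < ε provided |t − 6| < ε/639.
Choosing δ = min(1, ε/639) ensures both conditions, hence |(5t^3 + 4t - 8) − 1096| < ε.

δ = min(1, ε/639)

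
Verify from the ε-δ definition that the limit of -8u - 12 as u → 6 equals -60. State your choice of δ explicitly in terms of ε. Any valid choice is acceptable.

Let ε > 0. We need δ > 0 so that 0 < |u − 6| < δ implies |(-8u - 12) + 60| < ε.
Since (-8u - 12) + 60 = -8(u − 6), we have |(-8u - 12) + 60| = 8|u − 6|.
So 8|u − 6| < ε exactly when |u − 6| < ε/8.
Choosing δ = ε/8 gives |(-8u - 12) + 60| = 8|u − 6| < ε whenever |u − 6| < δ.

δ = ε/8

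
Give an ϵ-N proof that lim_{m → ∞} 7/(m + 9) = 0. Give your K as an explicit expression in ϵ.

K = 7/ϵ

Let ϵ > 0 be given. For m ≥ 1, |7/(m + 9) − 0| = 7/(m + 9) ≤ 7/m.
We need 7/m < ϵ, i.e. m > 7/ϵ.
Take K = 7/ϵ. If m > K then |7/(m + 9)| ≤ 7/m < ϵ.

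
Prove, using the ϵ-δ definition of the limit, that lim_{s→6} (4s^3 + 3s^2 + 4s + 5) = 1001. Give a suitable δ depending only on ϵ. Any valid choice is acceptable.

Fix ϵ > 0. We want δ > 0 such that 0 < |s − 6| < δ implies |(4s^3 + 3s^2 + 4s + 5) − 1001| < ϵ.
(4s^3 + 3s^2 + 4s + 5) − 1001 = 4s^3 + 3s^2 + 4s - 996 = (s − 6)(4s^2 + 27s + 166).
So |(4s^3 + 3s^2 + 4s + 5) − 1001| = |s − 6|·|4s^2 + 27s + 166|.
Require δ ≤ 1. Then |s − 6| < 1 gives |s| < 7, and by the triangle inequality |4s^2 + 27s + 166| ≤ 4·7^2 + 27·7 + 166 = 551.
Hence |(4s^3 + 3s^2 + 4s + 5) − 1001| ≤ 551|s − 6| < ϵ provided |s − 6| < ϵ/551.
Choosing δ = min(1, ϵ/551) ensures both conditions, hence |(4s^3 + 3s^2 + 4s + 5) − 1001| < ϵ.

δ = min(1, ϵ/551)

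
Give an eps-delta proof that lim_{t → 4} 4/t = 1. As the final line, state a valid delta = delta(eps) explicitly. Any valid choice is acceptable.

Let eps > 0. We seek delta > 0 such that 0 < |t − 4| < delta implies |4/t − 1| < eps.
|4/t − 1| = 4·|4 − t|/(4·|t|) = 4|t − 4|/(4|t|).
Require delta ≤ 2 so that |t| > 4 − 2 = 2, hence 4|t| > 8.
Then |4/t − 1| < 4|t − 4|/8, which is < eps when |t − 4| < 2eps.
Take delta = min(2, 2eps). Then 0 < |t − 4| < delta gives both |t − 4| < 2 and |t − 4| < 2eps, so |4/t − 1| < eps.

delta = min(2, 2eps)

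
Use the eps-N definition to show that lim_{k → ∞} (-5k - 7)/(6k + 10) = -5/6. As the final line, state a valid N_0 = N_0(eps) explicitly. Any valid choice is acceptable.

Let eps > 0. For k ≥ 1, |(-5k - 7)/(6k + 10) + 5/6| = |8|/(6(6k + 10)) = 8/(6(6k + 10)).
Since 6k + 10 ≥ 6k for k ≥ 1, this is ≤ 8/(6·6k) = (2/9)/k.
So |(-5k - 7)/(6k + 10) + 5/6| < eps whenever k > (2/9)/eps.
Take N_0 = (2/9)/eps. If k > N_0 then |(-5k - 7)/(6k + 10) + 5/6| ≤ (2/9)/k < eps.

N_0 = (2/9)/eps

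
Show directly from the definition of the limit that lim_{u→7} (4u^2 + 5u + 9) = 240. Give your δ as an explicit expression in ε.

Let ε > 0. We want δ > 0 such that 0 < |u − 7| < δ implies |(4u^2 + 5u + 9) − 240| < ε.
(4u^2 + 5u + 9) − 240 = 4u^2 + 5u - 231 = (u − 7)(4u + 33).
So |(4u^2 + 5u + 9) − 240| = |u − 7|·|4u + 33|.
Require δ ≤ 1. Then |u − 7| < 1 gives |u| < 8, and by the triangle inequality |4u + 33| ≤ 4·8 + 33 = 65.
Hence |(4u^2 + 5u + 9) − 240| ≤ 65|u − 7| < ε provided |u − 7| < ε/65.
Choosing δ = min(1, ε/65) ensures both conditions, hence |(4u^2 + 5u + 9) − 240| < ε.

δ = min(1, ε/65)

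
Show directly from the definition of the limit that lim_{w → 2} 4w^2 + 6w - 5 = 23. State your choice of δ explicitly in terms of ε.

δ = min(1, ε/26)

Let ε > 0 be given. We want δ > 0 such that 0 < |w − 2| < δ implies |(4w^2 + 6w - 5) − 23| < ε.
(4w^2 + 6w - 5) − 23 = 4w^2 + 6w - 28 = (w − 2)(4w + 14).
So |(4w^2 + 6w - 5) − 23| = |w − 2|·|4w + 14|.
Require δ ≤ 1. Then |w − 2| < 1 gives |w| < 3, and by the triangle inequality |4w + 14| ≤ 4·3 + 14 = 26.
Hence |(4w^2 + 6w - 5) − 23| ≤ 26|w − 2| < ε provided |w − 2| < ε/26.
Choosing δ = min(1, ε/26) ensures both conditions, hence |(4w^2 + 6w - 5) − 23| < ε.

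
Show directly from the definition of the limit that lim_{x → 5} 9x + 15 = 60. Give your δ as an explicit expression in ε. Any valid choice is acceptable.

δ = ε/9

Let ε > 0. We need δ > 0 so that 0 < |x − 5| < δ implies |(9x + 15) − 60| < ε.
Since (9x + 15) − 60 = 9(x − 5), we have |(9x + 15) − 60| = 9|x − 5|.
So 9|x − 5| < ε exactly when |x − 5| < ε/9.
Take δ = ε/9. If 0 < |x − 5| < δ then |(9x + 15) − 60| = 9|x − 5| < 9·(ε/9) = ε.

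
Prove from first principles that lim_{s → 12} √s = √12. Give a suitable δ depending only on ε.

δ = min(12, √12·ε)

Suppose ε > 0. We want δ > 0 such that 0 < |s − 12| < δ implies |√s − √12| < ε.
Rationalise: √s − √12 = (s − 12)/(√s + √12), so |√s − √12| = |s − 12|/(√s + √12).
Restrict δ ≤ 12 so that |s − 12| < 12 forces s > 0, and then √s + √12 > √12.
Hence |√s − √12| < |s − 12|/√12, which is < ε once |s − 12| < √12·ε.
Take δ = min(12, √12·ε). If 0 < |s − 12| < δ then s > 0 and |√s − √12| < |s − 12|/√12 < ε.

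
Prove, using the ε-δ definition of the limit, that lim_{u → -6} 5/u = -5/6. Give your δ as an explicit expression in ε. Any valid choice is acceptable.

δ = min(3, (18/5)ε)

Suppose ε > 0. We seek δ > 0 such that 0 < |u + 6| < δ implies |5/u + 5/6| < ε.
|5/u + 5/6| = 5·|-6 − u|/(6·|u|) = 5|u + 6|/(6|u|).
Require δ ≤ 3 so that |u| > 6 − 3 = 3, hence 6|u| > 18.
Then |5/u + 5/6| < 5|u + 6|/18, which is < ε when |u + 6| < (18/5)ε.
Take δ = min(3, (18/5)ε). Then 0 < |u + 6| < δ gives both |u + 6| < 3 and |u + 6| < (18/5)ε, so |5/u + 5/6| < ε.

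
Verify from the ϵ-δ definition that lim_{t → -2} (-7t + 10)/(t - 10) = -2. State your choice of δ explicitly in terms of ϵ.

Fix ϵ > 0. We want δ > 0 with 0 < |t + 2| < δ ⇒ |(-7t + 10)/(t - 10) + 2| < ϵ.
Combining over a common denominator, (-7t + 10)/(t - 10) + 2 = [(-7t + 10)·(-12) − 24·(t - 10)] / [(-12)·(t - 10)] = 60(t + 2) / ((-12)(t - 10)).
So |(-7t + 10)/(t - 10) + 2| = 60|t + 2| / (12·|t − 10|).
Require δ ≤ 6, so |t − 10| ≥ |-12| − |t + 2| > 12 − 6 = 6.
Hence |(-7t + 10)/(t - 10) + 2| < 60|t + 2|/(12·6) = (5/6)|t + 2|, which is < ϵ once |t + 2| < (6/5)ϵ.
Take δ = min(6, (6/5)ϵ). Then 0 < |t + 2| < δ forces both bounds, so |(-7t + 10)/(t - 10) + 2| < ϵ.

δ = min(6, (6/5)ϵ)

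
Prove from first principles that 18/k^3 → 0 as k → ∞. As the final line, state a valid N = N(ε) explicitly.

N = (18/ε)^{1/3}

Let ε > 0. For k ≥ 1, |18/k^3 − 0| = 18/k^3.
18/k^3 < ε ⇔ k^3 > 18/ε ⇔ k > (18/ε)^{1/3}.
Take N = (18/ε)^{1/3}. Then k > N implies 18/k^3 < ε.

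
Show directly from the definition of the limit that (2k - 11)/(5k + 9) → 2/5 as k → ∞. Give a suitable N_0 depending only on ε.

Suppose ε > 0. For k ≥ 1, |(2k - 11)/(5k + 9) − (2/5)| = |-73|/(5(5k + 9)) = 73/(5(5k + 9)).
Since 5k + 9 ≥ 5k for k ≥ 1, this is ≤ 73/(5·5k) = (73/25)/k.
So |(2k - 11)/(5k + 9) − (2/5)| < ε whenever k > (73/25)/ε.
Take N_0 = (73/25)/ε. If k > N_0 then |(2k - 11)/(5k + 9) − (2/5)| ≤ (73/25)/k < ε.

N_0 = (73/25)/ε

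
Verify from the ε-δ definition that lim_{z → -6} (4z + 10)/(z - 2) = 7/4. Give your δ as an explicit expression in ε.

Let ε > 0. We want δ > 0 with 0 < |z + 6| < δ ⇒ |(4z + 10)/(z - 2) − (7/4)| < ε.
Combining over a common denominator, (4z + 10)/(z - 2) − (7/4) = [(4z + 10)·(-8) − (-14)·(z - 2)] / [(-8)·(z - 2)] = -18(z + 6) / ((-8)(z - 2)).
So |(4z + 10)/(z - 2) − (7/4)| = 18|z + 6| / (8·|z − 2|).
Restrict δ ≤ 4. Then |z + 6| < 4 gives |z − 2| = |(z + 6) + (-8)| ≥ 8 − 4 = 4.
Hence |(4z + 10)/(z - 2) − (7/4)| < 18|z + 6|/(8·4) = (9/16)|z + 6|, which is < ε once |z + 6| < (16/9)ε.
Take δ = min(4, (16/9)ε). Then 0 < |z + 6| < δ forces both bounds, so |(4z + 10)/(z - 2) − (7/4)| < ε.

δ = min(4, (16/9)ε)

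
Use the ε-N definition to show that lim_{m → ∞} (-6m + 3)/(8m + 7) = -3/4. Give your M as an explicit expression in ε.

M = (33/32)/ε

Let ε > 0 be given. For m ≥ 1, |(-6m + 3)/(8m + 7) + 3/4| = |66|/(8(8m + 7)) = 66/(8(8m + 7)).
Since 8m + 7 ≥ 8m for m ≥ 1, this is ≤ 66/(8·8m) = (33/32)/m.
So |(-6m + 3)/(8m + 7) + 3/4| < ε whenever m > (33/32)/ε.
Take M = (33/32)/ε. If m > M then |(-6m + 3)/(8m + 7) + 3/4| ≤ (33/32)/m < ε.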